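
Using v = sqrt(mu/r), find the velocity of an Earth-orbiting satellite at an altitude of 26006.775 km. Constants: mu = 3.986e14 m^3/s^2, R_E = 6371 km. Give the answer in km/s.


r = R_E + alt = 6371.0 + 26006.775 = 32377.7750 km = 3.2377775e+07 m
v = sqrt(mu/r) = sqrt(3.986e14 / 3.2377775e+07) = 3508.6912 m/s = 3.5087 km/s

3.5087 km/s


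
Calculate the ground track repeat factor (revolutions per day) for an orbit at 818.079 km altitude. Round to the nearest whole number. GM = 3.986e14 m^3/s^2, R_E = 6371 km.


r = 7.189079e+06 m
T = 2*pi*sqrt(r^3/mu) = 6066.2612 s = 101.1044 min
revs/day = 1440 / 101.1044 = 14.2427
Rounded: 14 revolutions per day

14 revolutions per day


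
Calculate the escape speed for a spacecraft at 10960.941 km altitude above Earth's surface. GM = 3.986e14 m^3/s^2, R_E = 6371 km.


r = 6371.0 + 10960.941 = 17331.9410 km = 1.7331941e+07 m
v_esc = sqrt(2*mu/r) = sqrt(2*3.986e14 / 1.7331941e+07)
v_esc = 6782.0353 m/s = 6.7820 km/s

6.7820 km/s


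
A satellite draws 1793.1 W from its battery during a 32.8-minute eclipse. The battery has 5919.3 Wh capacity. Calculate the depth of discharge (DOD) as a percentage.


E_used = P * t / 60 = 1793.1 * 32.8 / 60 = 980.2280 Wh
DOD = E_used / E_total * 100 = 980.2280 / 5919.3 * 100
DOD = 16.5599 %

16.5599 %


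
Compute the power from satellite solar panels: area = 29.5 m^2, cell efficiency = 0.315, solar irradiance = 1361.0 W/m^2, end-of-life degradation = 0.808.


P = area * eta * S * degradation
P = 29.5 * 0.315 * 1361.0 * 0.808
P = 10218.8507 W

10218.8507 W


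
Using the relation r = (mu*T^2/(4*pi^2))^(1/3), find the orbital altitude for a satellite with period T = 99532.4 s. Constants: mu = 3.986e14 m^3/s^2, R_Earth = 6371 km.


T = 99532.4 s
r = (mu*T^2/(4*pi^2))^(1/3) = (3.986e14 * 99532.4^2 / (4*pi^2))^(1/3)
r = 4.6419683e+07 m = 46419.6830 km
alt = r - R_E = 46419.6830 - 6371 = 40048.6830 km

40048.6830 km


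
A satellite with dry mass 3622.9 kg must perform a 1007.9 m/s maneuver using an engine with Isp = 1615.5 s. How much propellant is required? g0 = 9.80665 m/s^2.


ve = Isp * g0 = 1615.5 * 9.80665 = 15842.643075 m/s
mass ratio = exp(dv/ve) = exp(1007.9/15842.643075) = 1.06568676
m_prop = m_dry * (mr - 1) = 3622.9 * (1.06568676 - 1)
m_prop = 237.9766 kg

237.9766 kg


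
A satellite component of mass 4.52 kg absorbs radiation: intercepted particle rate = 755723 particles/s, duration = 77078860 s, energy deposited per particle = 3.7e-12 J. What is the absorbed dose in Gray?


Total energy deposited = rate * time * E_per
  = 755723 * 77078860 * 3.7e-12 = 215.5260 J
Dose = E_total / mass = 215.5260 / 4.52
Dose = 47.6827 Gy

47.6827 Gy


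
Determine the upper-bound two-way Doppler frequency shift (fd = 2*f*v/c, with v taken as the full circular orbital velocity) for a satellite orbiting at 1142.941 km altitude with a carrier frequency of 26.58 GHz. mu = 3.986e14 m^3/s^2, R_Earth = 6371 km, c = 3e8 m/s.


r = 7.513941e+06 m
v = sqrt(mu/r) = 7283.4100 m/s (worst-case radial velocity)
f = 26.58 GHz = 2.658e+10 Hz
fd = 2*f*v/c = 2*2.658e+10*7283.4100/3.0e+08
fd = 1.2906202e+06 Hz

1.2906e+06 Hz


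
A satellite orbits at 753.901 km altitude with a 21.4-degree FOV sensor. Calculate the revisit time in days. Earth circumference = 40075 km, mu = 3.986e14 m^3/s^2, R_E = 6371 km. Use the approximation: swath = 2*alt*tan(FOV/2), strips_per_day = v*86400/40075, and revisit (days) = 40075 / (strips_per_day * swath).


swath = 2*753.901*tan(0.1867502) = 284.9021 km
v = sqrt(mu/r) = 7479.6148 m/s = 7.4796 km/s
strips/day = v*86400/40075 = 7.4796*86400/40075 = 16.1257
coverage/day = strips * swath = 16.1257 * 284.9021 = 4594.2557 km
revisit = 40075 / 4594.2557 = 8.7228 days

8.7228 days


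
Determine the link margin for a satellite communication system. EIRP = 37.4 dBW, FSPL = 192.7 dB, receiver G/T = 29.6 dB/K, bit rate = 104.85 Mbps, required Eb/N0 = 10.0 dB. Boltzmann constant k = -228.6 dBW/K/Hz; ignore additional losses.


C/N0 = EIRP - FSPL + G/T - k = 37.4 - 192.7 + 29.6 - (-228.6)
C/N0 = 102.9000 dB-Hz
R_b = 104.85 Mbps = 1.0485e+08 bps -> 10*log10(R_b) = 80.2057 dB-Hz
Eb/N0 = C/N0 - 10*log10(R_b) = 102.9000 - 80.2057 = 22.6943 dB
Margin = Eb/N0 - Eb/N0_req = 22.6943 - 10.0 = 12.6943 dB (link closes)

12.6943 dB


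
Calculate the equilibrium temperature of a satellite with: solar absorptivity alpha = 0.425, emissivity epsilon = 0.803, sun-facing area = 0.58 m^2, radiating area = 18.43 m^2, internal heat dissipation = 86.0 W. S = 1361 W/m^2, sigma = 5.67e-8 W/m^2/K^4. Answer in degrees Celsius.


Numerator = alpha*S*A_sun + Q_int = 0.425*1361*0.58 + 86.0 = 421.4865 W
Denominator = eps*sigma*A_rad = 0.803*5.67e-8*18.43 = 8.3911974e-07 W/K^4
T^4 = 5.0229601e+08 K^4
T = 149.7063 K = -123.4437 C

-123.4437 degrees Celsius


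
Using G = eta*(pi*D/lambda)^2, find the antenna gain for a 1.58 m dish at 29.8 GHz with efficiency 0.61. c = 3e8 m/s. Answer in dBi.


lambda = c/f = 3e8 / 2.98e+10 = 0.01006711 m
G = eta*(pi*D/lambda)^2 = 0.61*(pi*1.58/0.01006711)^2
G = 148297.4806 (linear)
G = 10*log10(148297.4806) = 51.7113 dBi

51.7113 dBi


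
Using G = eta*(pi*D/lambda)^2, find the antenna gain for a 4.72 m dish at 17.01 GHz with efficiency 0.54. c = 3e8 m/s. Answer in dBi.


lambda = c/f = 3e8 / 1.701e+10 = 0.01763668 m
G = eta*(pi*D/lambda)^2 = 0.54*(pi*4.72/0.01763668)^2
G = 381718.8619 (linear)
G = 10*log10(381718.8619) = 55.8174 dBi

55.8174 dBi


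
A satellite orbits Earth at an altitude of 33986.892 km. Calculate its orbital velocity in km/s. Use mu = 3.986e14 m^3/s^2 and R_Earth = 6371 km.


r = R_E + alt = 6371.0 + 33986.892 = 40357.8920 km = 4.0357892e+07 m
v = sqrt(mu/r) = sqrt(3.986e14 / 4.0357892e+07) = 3142.7107 m/s = 3.1427 km/s

3.1427 km/s


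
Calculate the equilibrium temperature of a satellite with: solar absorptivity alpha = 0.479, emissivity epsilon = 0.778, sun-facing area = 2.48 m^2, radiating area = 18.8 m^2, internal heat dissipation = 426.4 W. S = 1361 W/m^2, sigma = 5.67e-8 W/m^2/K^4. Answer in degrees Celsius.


Numerator = alpha*S*A_sun + Q_int = 0.479*1361*2.48 + 426.4 = 2043.1591 W
Denominator = eps*sigma*A_rad = 0.778*5.67e-8*18.8 = 8.2931688e-07 W/K^4
T^4 = 2.4636652e+09 K^4
T = 222.7899 K = -50.3601 C

-50.3601 degrees Celsius


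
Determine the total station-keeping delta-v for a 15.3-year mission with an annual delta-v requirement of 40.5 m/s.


dV = rate * years = 40.5 * 15.3
dV = 619.6500 m/s

619.6500 m/s


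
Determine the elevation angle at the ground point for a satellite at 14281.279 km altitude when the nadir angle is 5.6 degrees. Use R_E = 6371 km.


r = R_E + alt = 20652.2790 km
Law of sines in the satellite / Earth-center / ground-point triangle:
  sin(nadir)/R_E = sin(90 + el)/r  =>  cos(el) = (r/R_E)*sin(nadir)
cos(el) = (20652.2790 / 6371.0000) * sin(5.6 deg) = 0.3163254
el = arccos(0.3163254) = 71.5592 deg
(Earth-central angle = 90 - nadir - el = 12.8408 deg)

71.5592 degrees


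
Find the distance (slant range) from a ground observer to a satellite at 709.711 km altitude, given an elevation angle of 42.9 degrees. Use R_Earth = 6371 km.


h = 709.711 km, el = 42.9 deg
d = -R_E*sin(el) + sqrt((R_E*sin(el))^2 + 2*R_E*h + h^2)
d = -6371.0000*sin(0.7487462) + sqrt((6371.0000*0.6807209)^2 + 2*6371.0000*709.711 + 709.711^2)
d = 988.0960 km

988.0960 km


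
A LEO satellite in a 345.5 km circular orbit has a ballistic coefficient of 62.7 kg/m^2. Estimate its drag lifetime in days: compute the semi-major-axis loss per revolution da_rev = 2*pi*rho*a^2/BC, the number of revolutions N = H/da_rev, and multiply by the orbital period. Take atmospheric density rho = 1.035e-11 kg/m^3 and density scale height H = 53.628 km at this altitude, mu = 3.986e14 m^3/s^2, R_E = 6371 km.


a = R_E + alt = 6716.5000 km = 6.7165e+06 m
da_rev = 2*pi*rho*a^2/BC = 2*pi*1.035e-11*(6.7165e+06)^2/62.7 = 46.788456 m per revolution
N = H/da_rev = 53628.0000 m / 46.788456 m = 1146.1802 revolutions
P = 2*pi*sqrt(a^3/mu) = 5478.0469 s
lifetime = N*P = 1146.1802 * 5478.0469 = 6.2788287e+06 s = 72.6716 days

72.6716 days


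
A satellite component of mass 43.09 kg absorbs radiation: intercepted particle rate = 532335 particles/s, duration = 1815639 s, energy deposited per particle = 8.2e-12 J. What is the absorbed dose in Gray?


Total energy deposited = rate * time * E_per
  = 532335 * 1815639 * 8.2e-12 = 7.9255 J
Dose = E_total / mass = 7.9255 / 43.09
Dose = 0.1839297 Gy

0.1839 Gy


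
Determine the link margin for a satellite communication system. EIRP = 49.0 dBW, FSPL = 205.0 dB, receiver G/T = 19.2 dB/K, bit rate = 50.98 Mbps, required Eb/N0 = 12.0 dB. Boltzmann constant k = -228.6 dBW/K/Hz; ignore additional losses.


C/N0 = EIRP - FSPL + G/T - k = 49.0 - 205.0 + 19.2 - (-228.6)
C/N0 = 91.8000 dB-Hz
R_b = 50.98 Mbps = 5.098e+07 bps -> 10*log10(R_b) = 77.0740 dB-Hz
Eb/N0 = C/N0 - 10*log10(R_b) = 91.8000 - 77.0740 = 14.7260 dB
Margin = Eb/N0 - Eb/N0_req = 14.7260 - 12.0 = 2.7260 dB (link closes)

2.7260 dB


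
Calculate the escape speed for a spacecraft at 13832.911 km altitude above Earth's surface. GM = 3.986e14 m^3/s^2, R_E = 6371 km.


r = 6371.0 + 13832.911 = 20203.9110 km = 2.0203911e+07 m
v_esc = sqrt(2*mu/r) = sqrt(2*3.986e14 / 2.0203911e+07)
v_esc = 6281.5370 m/s = 6.2815 km/s

6.2815 km/s


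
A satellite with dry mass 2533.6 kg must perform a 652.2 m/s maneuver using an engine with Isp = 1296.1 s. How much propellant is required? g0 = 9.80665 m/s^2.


ve = Isp * g0 = 1296.1 * 9.80665 = 12710.399065 m/s
mass ratio = exp(dv/ve) = exp(652.2/12710.399065) = 1.05265160
m_prop = m_dry * (mr - 1) = 2533.6 * (1.05265160 - 1)
m_prop = 133.3981 kg

133.3981 kg


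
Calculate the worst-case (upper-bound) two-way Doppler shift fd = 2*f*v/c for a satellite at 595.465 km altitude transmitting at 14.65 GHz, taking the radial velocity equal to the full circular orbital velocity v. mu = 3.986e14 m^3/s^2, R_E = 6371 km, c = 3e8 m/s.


r = 6.966465e+06 m
v = sqrt(mu/r) = 7564.1898 m/s (worst-case radial velocity)
f = 14.65 GHz = 1.465e+10 Hz
fd = 2*f*v/c = 2*1.465e+10*7564.1898/3.0e+08
fd = 738769.2035 Hz

738769.2035 Hz


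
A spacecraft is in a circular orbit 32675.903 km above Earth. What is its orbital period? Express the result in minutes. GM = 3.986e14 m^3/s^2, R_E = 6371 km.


r = 39046.9030 km = 3.9046903e+07 m
T = 2*pi*sqrt(r^3/mu) = 2*pi*sqrt(5.9533276e+22 / 3.986e14)
T = 76787.6031 s = 1279.7934 min

1279.7934 minutes


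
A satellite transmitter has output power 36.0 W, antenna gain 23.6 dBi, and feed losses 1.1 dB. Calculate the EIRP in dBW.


Pt = 36.0 W = 15.5630 dBW
EIRP = Pt_dBW + Gt - losses = 15.5630 + 23.6 - 1.1 = 38.0630 dBW

38.0630 dBW


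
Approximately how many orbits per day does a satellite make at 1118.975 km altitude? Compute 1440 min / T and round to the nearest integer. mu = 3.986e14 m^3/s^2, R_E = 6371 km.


r = 7.489975e+06 m
T = 2*pi*sqrt(r^3/mu) = 6451.0703 s = 107.5178 min
revs/day = 1440 / 107.5178 = 13.3931
Rounded: 13 revolutions per day

13 revolutions per day


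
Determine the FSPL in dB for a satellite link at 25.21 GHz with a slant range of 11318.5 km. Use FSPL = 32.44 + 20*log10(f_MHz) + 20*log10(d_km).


f = 25.21 GHz = 25210.0000 MHz
d = 11318.5 km
FSPL = 32.44 + 20*log10(25210.0000) + 20*log10(11318.5)
FSPL = 32.44 + 88.0315 + 81.0758
FSPL = 201.5472 dB

201.5472 dB


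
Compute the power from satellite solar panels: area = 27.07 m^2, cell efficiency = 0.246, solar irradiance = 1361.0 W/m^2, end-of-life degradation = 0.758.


P = area * eta * S * degradation
P = 27.07 * 0.246 * 1361.0 * 0.758
P = 6869.9044 W

6869.9044 W


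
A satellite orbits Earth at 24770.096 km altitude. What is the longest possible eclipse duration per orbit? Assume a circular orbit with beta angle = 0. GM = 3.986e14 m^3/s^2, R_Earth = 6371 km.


r = 31141.0960 km
T = 911.5087 min
Eclipse fraction = arcsin(R_E/r)/pi = arcsin(6371.0000/31141.0960)/pi
= arcsin(0.204585)/pi = 0.06558447
Eclipse duration = 0.06558447 * 911.5087 = 59.7808 min

59.7808 minutes


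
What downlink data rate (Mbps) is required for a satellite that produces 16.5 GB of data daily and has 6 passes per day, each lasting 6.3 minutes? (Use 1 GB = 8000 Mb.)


total contact time = 6 * 6.3 * 60 = 2268.0000 s
data = 16.5 GB = 132000.0000 Mb
rate = 132000.0000 / 2268.0000 = 58.2011 Mbps

58.2011 Mbps


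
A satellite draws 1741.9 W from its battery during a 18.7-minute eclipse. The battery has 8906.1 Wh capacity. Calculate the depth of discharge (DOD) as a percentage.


E_used = P * t / 60 = 1741.9 * 18.7 / 60 = 542.8922 Wh
DOD = E_used / E_total * 100 = 542.8922 / 8906.1 * 100
DOD = 6.0957 %

6.0957 %


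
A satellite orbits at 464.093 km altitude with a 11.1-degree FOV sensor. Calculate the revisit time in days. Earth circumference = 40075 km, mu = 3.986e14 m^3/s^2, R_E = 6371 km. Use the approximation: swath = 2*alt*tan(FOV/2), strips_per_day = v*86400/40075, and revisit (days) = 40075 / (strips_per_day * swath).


swath = 2*464.093*tan(0.09686577) = 90.1917 km
v = sqrt(mu/r) = 7636.5365 m/s = 7.6365 km/s
strips/day = v*86400/40075 = 7.6365*86400/40075 = 16.4640
coverage/day = strips * swath = 16.4640 * 90.1917 = 1484.9209 km
revisit = 40075 / 1484.9209 = 26.9880 days

26.9880 days


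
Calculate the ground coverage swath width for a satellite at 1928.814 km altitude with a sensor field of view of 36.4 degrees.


FOV = 36.4 deg = 0.6352998 rad
swath = 2 * alt * tan(FOV/2) = 2 * 1928.814 * tan(0.3176499)
swath = 2 * 1928.814 * 0.3287833
swath = 1268.3236 km

1268.3236 km


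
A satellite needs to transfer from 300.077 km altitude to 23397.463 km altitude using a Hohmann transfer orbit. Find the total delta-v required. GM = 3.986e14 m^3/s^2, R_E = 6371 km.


r1 = 6671.0770 km = 6.671077e+06 m
r2 = 29768.4630 km = 2.9768463e+07 m
dv1 = sqrt(mu/r1)*(sqrt(2*r2/(r1+r2)) - 1) = 2150.6231 m/s
dv2 = sqrt(mu/r2)*(1 - sqrt(2*r1/(r1+r2))) = 1445.0355 m/s
total dv = |dv1| + |dv2| = 2150.6231 + 1445.0355 = 3595.6587 m/s = 3.5957 km/s

3.5957 km/s


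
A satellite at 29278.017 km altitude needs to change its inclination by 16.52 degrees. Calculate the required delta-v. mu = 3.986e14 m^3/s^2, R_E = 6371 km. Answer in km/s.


r = 35649.0170 km = 3.5649017e+07 m
V = sqrt(mu/r) = 3343.8352 m/s
di = 16.52 deg = 0.2883284 rad
dV = 2*V*sin(di/2) = 2*3343.8352*sin(0.1441642)
dV = 960.7865 m/s = 0.9607865 km/s

0.9608 km/s


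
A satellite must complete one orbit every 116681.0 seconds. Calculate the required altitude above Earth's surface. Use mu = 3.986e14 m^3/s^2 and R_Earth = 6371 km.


T = 116681.0 s
r = (mu*T^2/(4*pi^2))^(1/3) = (3.986e14 * 116681.0^2 / (4*pi^2))^(1/3)
r = 5.160906e+07 m = 51609.0598 km
alt = r - R_E = 51609.0598 - 6371 = 45238.0598 km

45238.0598 km


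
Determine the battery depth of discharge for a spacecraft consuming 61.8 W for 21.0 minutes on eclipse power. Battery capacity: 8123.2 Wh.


E_used = P * t / 60 = 61.8 * 21.0 / 60 = 21.6300 Wh
DOD = E_used / E_total * 100 = 21.6300 / 8123.2 * 100
DOD = 0.2662744 %

0.2663 %


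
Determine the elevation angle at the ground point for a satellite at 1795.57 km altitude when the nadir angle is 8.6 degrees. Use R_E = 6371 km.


r = R_E + alt = 8166.5700 km
Law of sines in the satellite / Earth-center / ground-point triangle:
  sin(nadir)/R_E = sin(90 + el)/r  =>  cos(el) = (r/R_E)*sin(nadir)
cos(el) = (8166.5700 / 6371.0000) * sin(8.6 deg) = 0.1916796
el = arccos(0.1916796) = 78.9492 deg
(Earth-central angle = 90 - nadir - el = 2.4508 deg)

78.9492 degrees


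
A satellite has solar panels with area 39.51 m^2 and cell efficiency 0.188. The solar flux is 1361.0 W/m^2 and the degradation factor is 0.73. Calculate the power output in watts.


P = area * eta * S * degradation
P = 39.51 * 0.188 * 1361.0 * 0.73
P = 7379.8216 W

7379.8216 W


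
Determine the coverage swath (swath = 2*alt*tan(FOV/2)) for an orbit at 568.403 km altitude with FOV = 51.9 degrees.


FOV = 51.9 deg = 0.9058259 rad
swath = 2 * alt * tan(FOV/2) = 2 * 568.403 * tan(0.4529129)
swath = 2 * 568.403 * 0.4866528
swath = 553.2298 km

553.2298 km


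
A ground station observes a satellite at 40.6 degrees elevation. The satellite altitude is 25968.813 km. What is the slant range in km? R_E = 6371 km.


h = 25968.813 km, el = 40.6 deg
d = -R_E*sin(el) + sqrt((R_E*sin(el))^2 + 2*R_E*h + h^2)
d = -6371.0000*sin(0.7086037) + sqrt((6371.0000*0.6507742)^2 + 2*6371.0000*25968.813 + 25968.813^2)
d = 27829.9063 km

27829.9063 km


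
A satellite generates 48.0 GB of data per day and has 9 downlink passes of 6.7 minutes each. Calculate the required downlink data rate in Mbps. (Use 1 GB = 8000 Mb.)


total contact time = 9 * 6.7 * 60 = 3618.0000 s
data = 48.0 GB = 384000.0000 Mb
rate = 384000.0000 / 3618.0000 = 106.1360 Mbps

106.1360 Mbps


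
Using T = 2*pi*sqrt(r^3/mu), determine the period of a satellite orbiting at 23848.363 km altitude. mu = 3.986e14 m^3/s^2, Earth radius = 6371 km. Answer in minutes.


r = 30219.3630 km = 3.0219363e+07 m
T = 2*pi*sqrt(r^3/mu) = 2*pi*sqrt(2.7596621e+22 / 3.986e14)
T = 52280.4334 s = 871.3406 min

871.3406 minutes


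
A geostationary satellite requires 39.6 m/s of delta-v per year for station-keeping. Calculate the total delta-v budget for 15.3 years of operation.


dV = rate * years = 39.6 * 15.3
dV = 605.8800 m/s

605.8800 m/s


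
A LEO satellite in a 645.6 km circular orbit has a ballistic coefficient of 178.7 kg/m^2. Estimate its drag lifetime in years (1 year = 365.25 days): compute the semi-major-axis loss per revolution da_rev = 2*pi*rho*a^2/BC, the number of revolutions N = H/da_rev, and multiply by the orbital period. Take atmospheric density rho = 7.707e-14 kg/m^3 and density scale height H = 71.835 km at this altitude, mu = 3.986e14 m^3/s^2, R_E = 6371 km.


a = R_E + alt = 7016.6000 km = 7.0166e+06 m
da_rev = 2*pi*rho*a^2/BC = 2*pi*7.707e-14*(7.0166e+06)^2/178.7 = 0.13341176 m per revolution
N = H/da_rev = 71835.0000 m / 0.13341176 m = 538445.7867 revolutions
P = 2*pi*sqrt(a^3/mu) = 5849.2650 s
lifetime = N*P = 538445.7867 * 5849.2650 = 3.1495121e+09 s = 36452.6865 days
years = 36452.6865 / 365.25 = 99.8020 years

99.8020 years


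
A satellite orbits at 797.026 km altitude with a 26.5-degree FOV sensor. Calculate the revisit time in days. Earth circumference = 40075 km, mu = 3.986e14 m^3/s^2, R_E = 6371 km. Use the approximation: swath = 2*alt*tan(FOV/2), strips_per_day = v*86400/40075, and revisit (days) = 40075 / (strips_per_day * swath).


swath = 2*797.026*tan(0.2312561) = 375.3494 km
v = sqrt(mu/r) = 7457.0810 m/s = 7.4571 km/s
strips/day = v*86400/40075 = 7.4571*86400/40075 = 16.0772
coverage/day = strips * swath = 16.0772 * 375.3494 = 6034.5491 km
revisit = 40075 / 6034.5491 = 6.6409 days

6.6409 days


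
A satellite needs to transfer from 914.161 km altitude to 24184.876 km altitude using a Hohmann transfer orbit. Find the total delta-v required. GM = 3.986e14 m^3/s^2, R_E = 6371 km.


r1 = 7285.1610 km = 7.285161e+06 m
r2 = 30555.8760 km = 3.0555876e+07 m
dv1 = sqrt(mu/r1)*(sqrt(2*r2/(r1+r2)) - 1) = 2003.1563 m/s
dv2 = sqrt(mu/r2)*(1 - sqrt(2*r1/(r1+r2))) = 1370.6123 m/s
total dv = |dv1| + |dv2| = 2003.1563 + 1370.6123 = 3373.7686 m/s = 3.3738 km/s

3.3738 km/s


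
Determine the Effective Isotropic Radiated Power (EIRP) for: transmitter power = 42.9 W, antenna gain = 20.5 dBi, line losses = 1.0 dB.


Pt = 42.9 W = 16.3246 dBW
EIRP = Pt_dBW + Gt - losses = 16.3246 + 20.5 - 1.0 = 35.8246 dBW

35.8246 dBW


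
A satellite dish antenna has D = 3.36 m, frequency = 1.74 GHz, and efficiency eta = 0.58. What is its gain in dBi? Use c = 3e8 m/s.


lambda = c/f = 3e8 / 1.74e+09 = 0.1724138 m
G = eta*(pi*D/lambda)^2 = 0.58*(pi*3.36/0.1724138)^2
G = 2174.0137 (linear)
G = 10*log10(2174.0137) = 33.3726 dBi

33.3726 dBi


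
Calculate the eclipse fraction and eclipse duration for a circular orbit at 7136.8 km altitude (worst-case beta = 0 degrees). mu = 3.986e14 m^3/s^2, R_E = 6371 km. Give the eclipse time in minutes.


r = 13507.8000 km
T = 260.3976 min
Eclipse fraction = arcsin(R_E/r)/pi = arcsin(6371.0000/13507.8000)/pi
= arcsin(0.4716534)/pi = 0.1563426
Eclipse duration = 0.1563426 * 260.3976 = 40.7112 min

40.7112 minutes


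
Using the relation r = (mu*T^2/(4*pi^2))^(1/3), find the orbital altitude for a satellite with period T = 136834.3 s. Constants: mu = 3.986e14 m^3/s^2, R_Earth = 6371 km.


T = 136834.3 s
r = (mu*T^2/(4*pi^2))^(1/3) = (3.986e14 * 136834.3^2 / (4*pi^2))^(1/3)
r = 5.7392592e+07 m = 57392.5916 km
alt = r - R_E = 57392.5916 - 6371 = 51021.5916 km

51021.5916 km


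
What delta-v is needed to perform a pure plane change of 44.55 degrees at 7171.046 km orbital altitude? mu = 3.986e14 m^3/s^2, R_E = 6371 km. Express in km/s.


r = 13542.0460 km = 1.3542046e+07 m
V = sqrt(mu/r) = 5425.3343 m/s
di = 44.55 deg = 0.7775442 rad
dV = 2*V*sin(di/2) = 2*5425.3343*sin(0.3887721)
dV = 4112.9722 m/s = 4.1130 km/s

4.1130 km/s


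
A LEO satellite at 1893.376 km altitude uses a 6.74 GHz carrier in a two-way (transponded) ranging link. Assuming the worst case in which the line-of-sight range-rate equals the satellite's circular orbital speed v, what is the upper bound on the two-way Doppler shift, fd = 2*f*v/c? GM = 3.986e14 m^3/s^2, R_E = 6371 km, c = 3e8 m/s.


r = 8.264376e+06 m
v = sqrt(mu/r) = 6944.8619 m/s (worst-case radial velocity)
f = 6.74 GHz = 6.74e+09 Hz
fd = 2*f*v/c = 2*6.74e+09*6944.8619/3.0e+08
fd = 312055.7941 Hz

312055.7941 Hz


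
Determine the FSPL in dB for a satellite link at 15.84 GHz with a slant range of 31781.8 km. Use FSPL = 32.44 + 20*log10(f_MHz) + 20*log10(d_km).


f = 15.84 GHz = 15840.0000 MHz
d = 31781.8 km
FSPL = 32.44 + 20*log10(15840.0000) + 20*log10(31781.8)
FSPL = 32.44 + 83.9951 + 90.0436
FSPL = 206.4787 dB

206.4787 dB


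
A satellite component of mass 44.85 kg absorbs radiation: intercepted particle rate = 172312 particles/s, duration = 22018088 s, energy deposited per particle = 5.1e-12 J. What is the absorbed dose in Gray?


Total energy deposited = rate * time * E_per
  = 172312 * 22018088 * 5.1e-12 = 19.3493 J
Dose = E_total / mass = 19.3493 / 44.85
Dose = 0.4314226 Gy

0.4314 Gy


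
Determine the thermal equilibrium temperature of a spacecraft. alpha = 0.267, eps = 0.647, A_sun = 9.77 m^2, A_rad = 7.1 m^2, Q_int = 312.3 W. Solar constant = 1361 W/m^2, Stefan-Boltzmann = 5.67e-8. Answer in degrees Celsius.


Numerator = alpha*S*A_sun + Q_int = 0.267*1361*9.77 + 312.3 = 3862.5910 W
Denominator = eps*sigma*A_rad = 0.647*5.67e-8*7.1 = 2.6046279e-07 W/K^4
T^4 = 1.4829723e+10 K^4
T = 348.9661 K = 75.8161 C

75.8161 degrees Celsius


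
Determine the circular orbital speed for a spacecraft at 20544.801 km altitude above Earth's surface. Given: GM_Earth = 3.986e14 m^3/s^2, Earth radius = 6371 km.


r = R_E + alt = 6371.0 + 20544.801 = 26915.8010 km = 2.6915801e+07 m
v = sqrt(mu/r) = sqrt(3.986e14 / 2.6915801e+07) = 3848.2652 m/s = 3.8483 km/s

3.8483 km/s


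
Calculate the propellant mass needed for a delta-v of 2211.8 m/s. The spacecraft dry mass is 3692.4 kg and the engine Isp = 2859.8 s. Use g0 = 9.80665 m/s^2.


ve = Isp * g0 = 2859.8 * 9.80665 = 28045.057670 m/s
mass ratio = exp(dv/ve) = exp(2211.8/28045.057670) = 1.08205926
m_prop = m_dry * (mr - 1) = 3692.4 * (1.08205926 - 1)
m_prop = 302.9956 kg

302.9956 kg


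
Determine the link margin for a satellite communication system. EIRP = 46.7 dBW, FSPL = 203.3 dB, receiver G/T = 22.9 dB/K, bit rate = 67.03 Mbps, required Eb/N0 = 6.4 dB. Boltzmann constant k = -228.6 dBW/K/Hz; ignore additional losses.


C/N0 = EIRP - FSPL + G/T - k = 46.7 - 203.3 + 22.9 - (-228.6)
C/N0 = 94.9000 dB-Hz
R_b = 67.03 Mbps = 6.703e+07 bps -> 10*log10(R_b) = 78.2627 dB-Hz
Eb/N0 = C/N0 - 10*log10(R_b) = 94.9000 - 78.2627 = 16.6373 dB
Margin = Eb/N0 - Eb/N0_req = 16.6373 - 6.4 = 10.2373 dB (link closes)

10.2373 dB


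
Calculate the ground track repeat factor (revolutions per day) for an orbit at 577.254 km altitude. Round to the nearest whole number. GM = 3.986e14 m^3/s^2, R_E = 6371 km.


r = 6.948254e+06 m
T = 2*pi*sqrt(r^3/mu) = 5764.0103 s = 96.0668 min
revs/day = 1440 / 96.0668 = 14.9896
Rounded: 15 revolutions per day

15 revolutions per day


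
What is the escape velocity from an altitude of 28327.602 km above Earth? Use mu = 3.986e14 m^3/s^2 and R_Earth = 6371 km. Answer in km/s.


r = 6371.0 + 28327.602 = 34698.6020 km = 3.4698602e+07 m
v_esc = sqrt(2*mu/r) = sqrt(2*3.986e14 / 3.4698602e+07)
v_esc = 4793.2232 m/s = 4.7932 km/s

4.7932 km/s


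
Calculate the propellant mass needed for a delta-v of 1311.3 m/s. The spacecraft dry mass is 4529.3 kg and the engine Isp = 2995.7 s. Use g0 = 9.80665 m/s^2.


ve = Isp * g0 = 2995.7 * 9.80665 = 29377.781405 m/s
mass ratio = exp(dv/ve) = exp(1311.3/29377.781405) = 1.04564694
m_prop = m_dry * (mr - 1) = 4529.3 * (1.04564694 - 1)
m_prop = 206.7487 kg

206.7487 kg


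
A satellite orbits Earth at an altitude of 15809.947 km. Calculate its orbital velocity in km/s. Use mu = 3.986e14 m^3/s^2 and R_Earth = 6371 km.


r = R_E + alt = 6371.0 + 15809.947 = 22180.9470 km = 2.2180947e+07 m
v = sqrt(mu/r) = sqrt(3.986e14 / 2.2180947e+07) = 4239.1483 m/s = 4.2391 km/s

4.2391 km/s


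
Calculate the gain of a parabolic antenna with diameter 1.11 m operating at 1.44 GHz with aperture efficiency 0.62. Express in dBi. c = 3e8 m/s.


lambda = c/f = 3e8 / 1.44e+09 = 0.2083333 m
G = eta*(pi*D/lambda)^2 = 0.62*(pi*1.11/0.2083333)^2
G = 173.7080 (linear)
G = 10*log10(173.7080) = 22.3982 dBi

22.3982 dBi


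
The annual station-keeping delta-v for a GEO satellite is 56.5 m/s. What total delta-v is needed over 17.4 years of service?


dV = rate * years = 56.5 * 17.4
dV = 983.1000 m/s

983.1000 m/s


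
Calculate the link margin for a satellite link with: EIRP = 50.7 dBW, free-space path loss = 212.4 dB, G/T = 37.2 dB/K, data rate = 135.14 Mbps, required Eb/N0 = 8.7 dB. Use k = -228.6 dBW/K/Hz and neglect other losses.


C/N0 = EIRP - FSPL + G/T - k = 50.7 - 212.4 + 37.2 - (-228.6)
C/N0 = 104.1000 dB-Hz
R_b = 135.14 Mbps = 1.3514e+08 bps -> 10*log10(R_b) = 81.3078 dB-Hz
Eb/N0 = C/N0 - 10*log10(R_b) = 104.1000 - 81.3078 = 22.7922 dB
Margin = Eb/N0 - Eb/N0_req = 22.7922 - 8.7 = 14.0922 dB (link closes)

14.0922 dB


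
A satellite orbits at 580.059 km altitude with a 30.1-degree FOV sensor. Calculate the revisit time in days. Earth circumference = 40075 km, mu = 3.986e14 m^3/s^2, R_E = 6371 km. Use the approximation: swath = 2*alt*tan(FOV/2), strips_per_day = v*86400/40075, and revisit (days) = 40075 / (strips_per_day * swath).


swath = 2*580.059*tan(0.2626721) = 311.9380 km
v = sqrt(mu/r) = 7572.5676 m/s = 7.5726 km/s
strips/day = v*86400/40075 = 7.5726*86400/40075 = 16.3261
coverage/day = strips * swath = 16.3261 * 311.9380 = 5092.7420 km
revisit = 40075 / 5092.7420 = 7.8690 days

7.8690 days


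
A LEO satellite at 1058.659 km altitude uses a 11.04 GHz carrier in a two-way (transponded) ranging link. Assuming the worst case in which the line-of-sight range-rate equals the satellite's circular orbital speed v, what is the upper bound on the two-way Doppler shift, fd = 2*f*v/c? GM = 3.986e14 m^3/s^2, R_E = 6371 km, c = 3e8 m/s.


r = 7.429659e+06 m
v = sqrt(mu/r) = 7324.6050 m/s (worst-case radial velocity)
f = 11.04 GHz = 1.104e+10 Hz
fd = 2*f*v/c = 2*1.104e+10*7324.6050/3.0e+08
fd = 539090.9248 Hz

539090.9248 Hz


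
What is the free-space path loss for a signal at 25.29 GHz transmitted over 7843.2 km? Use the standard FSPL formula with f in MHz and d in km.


f = 25.29 GHz = 25290.0000 MHz
d = 7843.2 km
FSPL = 32.44 + 20*log10(25290.0000) + 20*log10(7843.2)
FSPL = 32.44 + 88.0590 + 77.8899
FSPL = 198.3888 dB

198.3888 dB


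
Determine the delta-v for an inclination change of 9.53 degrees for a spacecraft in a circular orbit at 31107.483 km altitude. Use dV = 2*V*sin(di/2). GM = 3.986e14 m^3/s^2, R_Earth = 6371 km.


r = 37478.4830 km = 3.7478483e+07 m
V = sqrt(mu/r) = 3261.2016 m/s
di = 9.53 deg = 0.1663299 rad
dV = 2*V*sin(di/2) = 2*3261.2016*sin(0.08316494)
dV = 541.8102 m/s = 0.5418102 km/s

0.5418 km/s


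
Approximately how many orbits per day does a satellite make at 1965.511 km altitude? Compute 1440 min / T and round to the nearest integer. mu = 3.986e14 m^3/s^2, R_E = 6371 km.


r = 8.336511e+06 m
T = 2*pi*sqrt(r^3/mu) = 7575.0885 s = 126.2515 min
revs/day = 1440 / 126.2515 = 11.4058
Rounded: 11 revolutions per day

11 revolutions per day


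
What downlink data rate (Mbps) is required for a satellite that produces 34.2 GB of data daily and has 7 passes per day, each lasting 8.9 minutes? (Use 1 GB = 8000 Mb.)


total contact time = 7 * 8.9 * 60 = 3738.0000 s
data = 34.2 GB = 273600.0000 Mb
rate = 273600.0000 / 3738.0000 = 73.1942 Mbps

73.1942 Mbps


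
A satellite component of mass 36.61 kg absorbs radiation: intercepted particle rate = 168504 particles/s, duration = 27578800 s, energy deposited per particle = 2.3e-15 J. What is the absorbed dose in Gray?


Total energy deposited = rate * time * E_per
  = 168504 * 27578800 * 2.3e-15 = 0.01068842 J
Dose = E_total / mass = 0.01068842 / 36.61
Dose = 2.919535e-04 Gy

2.9195e-04 Gy


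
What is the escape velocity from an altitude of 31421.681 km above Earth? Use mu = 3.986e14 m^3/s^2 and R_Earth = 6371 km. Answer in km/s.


r = 6371.0 + 31421.681 = 37792.6810 km = 3.7792681e+07 m
v_esc = sqrt(2*mu/r) = sqrt(2*3.986e14 / 3.7792681e+07)
v_esc = 4592.8239 m/s = 4.5928 km/s

4.5928 km/s


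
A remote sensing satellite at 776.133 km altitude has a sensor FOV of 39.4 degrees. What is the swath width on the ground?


FOV = 39.4 deg = 0.6876597 rad
swath = 2 * alt * tan(FOV/2) = 2 * 776.133 * tan(0.3438299)
swath = 2 * 776.133 * 0.3580518
swath = 555.7917 km

555.7917 km


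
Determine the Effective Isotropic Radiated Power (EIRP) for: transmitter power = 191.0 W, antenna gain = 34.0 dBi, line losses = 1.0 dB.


Pt = 191.0 W = 22.8103 dBW
EIRP = Pt_dBW + Gt - losses = 22.8103 + 34.0 - 1.0 = 55.8103 dBW

55.8103 dBW


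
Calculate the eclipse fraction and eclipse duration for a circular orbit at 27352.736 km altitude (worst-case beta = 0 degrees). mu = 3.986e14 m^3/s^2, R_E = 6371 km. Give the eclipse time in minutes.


r = 33723.7360 km
T = 1027.2201 min
Eclipse fraction = arcsin(R_E/r)/pi = arcsin(6371.0000/33723.7360)/pi
= arcsin(0.1889174)/pi = 0.06049784
Eclipse duration = 0.06049784 * 1027.2201 = 62.1446 min

62.1446 minutes


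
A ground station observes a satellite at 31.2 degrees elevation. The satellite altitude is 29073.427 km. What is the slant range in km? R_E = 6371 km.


h = 29073.427 km, el = 31.2 deg
d = -R_E*sin(el) + sqrt((R_E*sin(el))^2 + 2*R_E*h + h^2)
d = -6371.0000*sin(0.5445427) + sqrt((6371.0000*0.518027)^2 + 2*6371.0000*29073.427 + 29073.427^2)
d = 31722.6434 km

31722.6434 km


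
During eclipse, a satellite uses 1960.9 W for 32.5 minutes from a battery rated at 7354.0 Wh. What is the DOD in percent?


E_used = P * t / 60 = 1960.9 * 32.5 / 60 = 1062.1542 Wh
DOD = E_used / E_total * 100 = 1062.1542 / 7354.0 * 100
DOD = 14.4432 %

14.4432 %


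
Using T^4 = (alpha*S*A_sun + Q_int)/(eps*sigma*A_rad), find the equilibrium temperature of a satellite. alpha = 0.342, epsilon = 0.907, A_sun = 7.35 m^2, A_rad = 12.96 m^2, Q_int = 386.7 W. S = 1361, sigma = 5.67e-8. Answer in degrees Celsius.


Numerator = alpha*S*A_sun + Q_int = 0.342*1361*7.35 + 386.7 = 3807.8457 W
Denominator = eps*sigma*A_rad = 0.907*5.67e-8*12.96 = 6.6649262e-07 W/K^4
T^4 = 5.7132601e+09 K^4
T = 274.9293 K = 1.7793 C

1.7793 degrees Celsius


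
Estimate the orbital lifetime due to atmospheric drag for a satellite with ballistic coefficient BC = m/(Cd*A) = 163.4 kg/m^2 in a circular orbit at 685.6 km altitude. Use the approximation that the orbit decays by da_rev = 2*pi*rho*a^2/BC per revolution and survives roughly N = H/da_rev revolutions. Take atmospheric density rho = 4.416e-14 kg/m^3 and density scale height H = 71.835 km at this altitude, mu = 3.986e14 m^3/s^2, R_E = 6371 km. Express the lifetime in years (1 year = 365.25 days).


a = R_E + alt = 7056.6000 km = 7.0566e+06 m
da_rev = 2*pi*rho*a^2/BC = 2*pi*4.416e-14*(7.0566e+06)^2/163.4 = 0.084556672 m per revolution
N = H/da_rev = 71835.0000 m / 0.084556672 m = 849548.5725 revolutions
P = 2*pi*sqrt(a^3/mu) = 5899.3542 s
lifetime = N*P = 849548.5725 * 5899.3542 = 5.0117879e+09 s = 58006.8048 days
years = 58006.8048 / 365.25 = 158.8140 years

158.8140 years


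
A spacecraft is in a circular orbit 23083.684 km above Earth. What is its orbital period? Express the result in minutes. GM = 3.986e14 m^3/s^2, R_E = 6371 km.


r = 29454.6840 km = 2.9454684e+07 m
T = 2*pi*sqrt(r^3/mu) = 2*pi*sqrt(2.5554248e+22 / 3.986e14)
T = 50308.6627 s = 838.4777 min

838.4777 minutes


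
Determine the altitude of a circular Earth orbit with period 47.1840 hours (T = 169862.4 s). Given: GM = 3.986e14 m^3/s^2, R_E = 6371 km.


T = 169862.4 s
r = (mu*T^2/(4*pi^2))^(1/3) = (3.986e14 * 169862.4^2 / (4*pi^2))^(1/3)
r = 6.6291425e+07 m = 66291.4253 km
alt = r - R_E = 66291.4253 - 6371 = 59920.4253 km

59920.4253 km


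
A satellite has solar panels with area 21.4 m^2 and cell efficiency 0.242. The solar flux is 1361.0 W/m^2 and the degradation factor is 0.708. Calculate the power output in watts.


P = area * eta * S * degradation
P = 21.4 * 0.242 * 1361.0 * 0.708
P = 4990.2295 W

4990.2295 W


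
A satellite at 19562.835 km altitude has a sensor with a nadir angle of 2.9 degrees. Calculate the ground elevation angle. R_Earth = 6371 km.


r = R_E + alt = 25933.8350 km
Law of sines in the satellite / Earth-center / ground-point triangle:
  sin(nadir)/R_E = sin(90 + el)/r  =>  cos(el) = (r/R_E)*sin(nadir)
cos(el) = (25933.8350 / 6371.0000) * sin(2.9 deg) = 0.205944
el = arccos(0.205944) = 78.1152 deg
(Earth-central angle = 90 - nadir - el = 8.9848 deg)

78.1152 degrees


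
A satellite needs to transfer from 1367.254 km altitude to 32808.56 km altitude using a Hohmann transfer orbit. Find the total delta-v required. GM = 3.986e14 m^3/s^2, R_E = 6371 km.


r1 = 7738.2540 km = 7.738254e+06 m
r2 = 39179.5600 km = 3.917956e+07 m
dv1 = sqrt(mu/r1)*(sqrt(2*r2/(r1+r2)) - 1) = 2098.1254 m/s
dv2 = sqrt(mu/r2)*(1 - sqrt(2*r1/(r1+r2))) = 1357.6996 m/s
total dv = |dv1| + |dv2| = 2098.1254 + 1357.6996 = 3455.8250 m/s = 3.4558 km/s

3.4558 km/s


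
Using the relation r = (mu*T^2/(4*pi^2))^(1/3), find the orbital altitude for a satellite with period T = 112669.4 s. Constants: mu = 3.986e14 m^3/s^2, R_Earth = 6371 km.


T = 112669.4 s
r = (mu*T^2/(4*pi^2))^(1/3) = (3.986e14 * 112669.4^2 / (4*pi^2))^(1/3)
r = 5.0419265e+07 m = 50419.2646 km
alt = r - R_E = 50419.2646 - 6371 = 44048.2646 km

44048.2646 km


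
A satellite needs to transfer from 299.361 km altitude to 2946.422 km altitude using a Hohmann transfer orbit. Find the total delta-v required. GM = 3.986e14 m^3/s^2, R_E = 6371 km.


r1 = 6670.3610 km = 6.670361e+06 m
r2 = 9317.4220 km = 9.317422e+06 m
dv1 = sqrt(mu/r1)*(sqrt(2*r2/(r1+r2)) - 1) = 615.4416 m/s
dv2 = sqrt(mu/r2)*(1 - sqrt(2*r1/(r1+r2))) = 565.9450 m/s
total dv = |dv1| + |dv2| = 615.4416 + 565.9450 = 1181.3865 m/s = 1.1814 km/s

1.1814 km/s


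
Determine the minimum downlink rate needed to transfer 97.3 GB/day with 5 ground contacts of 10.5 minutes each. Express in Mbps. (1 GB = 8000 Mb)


total contact time = 5 * 10.5 * 60 = 3150.0000 s
data = 97.3 GB = 778400.0000 Mb
rate = 778400.0000 / 3150.0000 = 247.1111 Mbps

247.1111 Mbps


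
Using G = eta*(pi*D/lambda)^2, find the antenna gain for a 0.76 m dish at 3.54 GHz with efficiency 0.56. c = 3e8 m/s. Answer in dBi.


lambda = c/f = 3e8 / 3.54e+09 = 0.08474576 m
G = eta*(pi*D/lambda)^2 = 0.56*(pi*0.76/0.08474576)^2
G = 444.5074 (linear)
G = 10*log10(444.5074) = 26.4788 dBi

26.4788 dBi


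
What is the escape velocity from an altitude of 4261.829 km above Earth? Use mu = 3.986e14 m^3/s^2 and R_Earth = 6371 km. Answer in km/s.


r = 6371.0 + 4261.829 = 10632.8290 km = 1.0632829e+07 m
v_esc = sqrt(2*mu/r) = sqrt(2*3.986e14 / 1.0632829e+07)
v_esc = 8658.8303 m/s = 8.6588 km/s

8.6588 km/s


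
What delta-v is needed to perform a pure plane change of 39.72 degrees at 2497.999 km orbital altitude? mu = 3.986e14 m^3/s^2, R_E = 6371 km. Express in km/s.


r = 8868.9990 km = 8.868999e+06 m
V = sqrt(mu/r) = 6703.9589 m/s
di = 39.72 deg = 0.6932448 rad
dV = 2*V*sin(di/2) = 2*6703.9589*sin(0.3466224)
dV = 4554.9784 m/s = 4.5550 km/s

4.5550 km/s


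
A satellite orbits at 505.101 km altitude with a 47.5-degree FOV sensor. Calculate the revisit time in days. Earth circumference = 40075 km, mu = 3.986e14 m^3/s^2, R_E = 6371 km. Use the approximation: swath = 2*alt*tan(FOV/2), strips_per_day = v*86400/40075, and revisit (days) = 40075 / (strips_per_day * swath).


swath = 2*505.101*tan(0.4145157) = 444.4995 km
v = sqrt(mu/r) = 7613.7309 m/s = 7.6137 km/s
strips/day = v*86400/40075 = 7.6137*86400/40075 = 16.4149
coverage/day = strips * swath = 16.4149 * 444.4995 = 7296.4066 km
revisit = 40075 / 7296.4066 = 5.4924 days

5.4924 days


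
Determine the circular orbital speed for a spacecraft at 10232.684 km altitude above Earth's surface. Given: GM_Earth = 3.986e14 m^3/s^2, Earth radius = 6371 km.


r = R_E + alt = 6371.0 + 10232.684 = 16603.6840 km = 1.6603684e+07 m
v = sqrt(mu/r) = sqrt(3.986e14 / 1.6603684e+07) = 4899.6653 m/s = 4.8997 km/s

4.8997 km/s


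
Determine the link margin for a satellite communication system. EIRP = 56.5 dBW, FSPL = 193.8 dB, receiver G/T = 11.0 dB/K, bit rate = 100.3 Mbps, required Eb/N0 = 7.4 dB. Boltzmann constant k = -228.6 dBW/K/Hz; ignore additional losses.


C/N0 = EIRP - FSPL + G/T - k = 56.5 - 193.8 + 11.0 - (-228.6)
C/N0 = 102.3000 dB-Hz
R_b = 100.3 Mbps = 1.003e+08 bps -> 10*log10(R_b) = 80.0130 dB-Hz
Eb/N0 = C/N0 - 10*log10(R_b) = 102.3000 - 80.0130 = 22.2870 dB
Margin = Eb/N0 - Eb/N0_req = 22.2870 - 7.4 = 14.8870 dB (link closes)

14.8870 dB


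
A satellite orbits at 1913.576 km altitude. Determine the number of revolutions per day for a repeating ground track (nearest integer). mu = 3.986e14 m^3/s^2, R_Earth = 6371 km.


r = 8.284576e+06 m
T = 2*pi*sqrt(r^3/mu) = 7504.4117 s = 125.0735 min
revs/day = 1440 / 125.0735 = 11.5132
Rounded: 12 revolutions per day

12 revolutions per day


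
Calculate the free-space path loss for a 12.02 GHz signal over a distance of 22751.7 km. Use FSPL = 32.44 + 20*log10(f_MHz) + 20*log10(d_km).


f = 12.02 GHz = 12020.0000 MHz
d = 22751.7 km
FSPL = 32.44 + 20*log10(12020.0000) + 20*log10(22751.7)
FSPL = 32.44 + 81.5981 + 87.1403
FSPL = 201.1784 dB

201.1784 dB


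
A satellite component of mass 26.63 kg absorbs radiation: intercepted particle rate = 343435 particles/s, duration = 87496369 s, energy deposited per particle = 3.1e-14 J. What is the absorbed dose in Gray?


Total energy deposited = rate * time * E_per
  = 343435 * 87496369 * 3.1e-14 = 0.9315288 J
Dose = E_total / mass = 0.9315288 / 26.63
Dose = 0.03498043 Gy

0.0350 Gy


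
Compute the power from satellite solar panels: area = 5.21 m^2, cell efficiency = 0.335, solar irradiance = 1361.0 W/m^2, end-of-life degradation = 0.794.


P = area * eta * S * degradation
P = 5.21 * 0.335 * 1361.0 * 0.794
P = 1886.0846 W

1886.0846 W


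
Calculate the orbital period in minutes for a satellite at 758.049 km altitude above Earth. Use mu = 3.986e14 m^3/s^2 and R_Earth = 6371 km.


r = 7129.0490 km = 7.129049e+06 m
T = 2*pi*sqrt(r^3/mu) = 2*pi*sqrt(3.6232208e+20 / 3.986e14)
T = 5990.4386 s = 99.8406 min

99.8406 minutes


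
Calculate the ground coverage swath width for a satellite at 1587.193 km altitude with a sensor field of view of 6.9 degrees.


FOV = 6.9 deg = 0.1204277 rad
swath = 2 * alt * tan(FOV/2) = 2 * 1587.193 * tan(0.06021386)
swath = 2 * 1587.193 * 0.06028674
swath = 191.3734 km

191.3734 km


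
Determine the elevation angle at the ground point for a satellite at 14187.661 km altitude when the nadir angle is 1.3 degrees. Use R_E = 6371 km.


r = R_E + alt = 20558.6610 km
Law of sines in the satellite / Earth-center / ground-point triangle:
  sin(nadir)/R_E = sin(90 + el)/r  =>  cos(el) = (r/R_E)*sin(nadir)
cos(el) = (20558.6610 / 6371.0000) * sin(1.3 deg) = 0.07321005
el = arccos(0.07321005) = 85.8016 deg
(Earth-central angle = 90 - nadir - el = 2.8984 deg)

85.8016 degrees
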